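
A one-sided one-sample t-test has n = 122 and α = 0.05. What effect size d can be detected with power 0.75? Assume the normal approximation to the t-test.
d ≈ 0.21

Minimum detectable effect (one-sample t-test, normal approximation):
d = (z_α + z_β) / √n
d = (1.645 + 0.674) / √122
d = 2.319 / 11.045
d ≈ 0.21

By Cohen's convention (0.2 small / 0.5 medium / 0.8 large): small effect.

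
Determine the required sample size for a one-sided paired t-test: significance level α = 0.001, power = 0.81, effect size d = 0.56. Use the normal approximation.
n = 51 pairs

Sample size formula (paired t-test, normal approximation):
n = ((z_α + z_β) / d)²

z_α = 3.090 (for α = 0.001, one-sided)
z_β = 0.878 (for power = 0.81)
d = 0.56

n = ((3.090 + 0.878) / 0.56)²
n = (7.086)²
n ≈ 50.21
Round up to the next whole number: n = 51 pairs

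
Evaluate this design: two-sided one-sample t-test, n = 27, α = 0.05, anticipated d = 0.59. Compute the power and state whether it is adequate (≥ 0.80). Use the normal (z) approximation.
Power ≈ 0.87; the study is adequately powered (power ≥ 0.80)

Power calculation (one-sample t-test, normal approximation):
z_β = d · √n - z_{α/2}
z_β = 0.59 · √27 - 1.960
z_β = 0.59 · 5.196 - 1.960
z_β = 1.106

Power = Φ(z_β) = Φ(1.106) ≈ 0.866

Effect size d = 0.59 is medium by Cohen's convention (0.2/0.5/0.8).

Threshold: power ≥ 0.80 is conventionally adequate.
Power ≈ 0.87 → the study is adequately powered (power ≥ 0.80).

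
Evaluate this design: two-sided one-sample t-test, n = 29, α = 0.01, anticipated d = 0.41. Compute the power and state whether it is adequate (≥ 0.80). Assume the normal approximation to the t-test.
Power ≈ 0.36; the study is underpowered (power < 0.80)

Power calculation (one-sample t-test, normal approximation):
z_β = d · √n - z_{α/2}
z_β = 0.41 · √29 - 2.576
z_β = 0.41 · 5.385 - 2.576
z_β = -0.368

Power = Φ(z_β) = Φ(-0.368) ≈ 0.356

Effect size d = 0.41 is small by Cohen's convention (0.2/0.5/0.8).

Threshold: power ≥ 0.80 is conventionally adequate.
Power ≈ 0.36 → the study is underpowered (power < 0.80).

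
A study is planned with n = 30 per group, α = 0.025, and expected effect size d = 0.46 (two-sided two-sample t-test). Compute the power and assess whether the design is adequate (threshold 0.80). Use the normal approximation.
Power ≈ 0.32; the study is underpowered (power < 0.80)

Power calculation (two-sample t-test, normal approximation):
z_β = d · √(n/2) - z_{α/2}
z_β = 0.46 · √(30/2) - 2.241
z_β = 0.46 · 3.873 - 2.241
z_β = -0.460

Power = Φ(z_β) = Φ(-0.460) ≈ 0.323

Effect size d = 0.46 is small by Cohen's convention (0.2/0.5/0.8).

Threshold: power ≥ 0.80 is conventionally adequate.
Power ≈ 0.32 → the study is underpowered (power < 0.80).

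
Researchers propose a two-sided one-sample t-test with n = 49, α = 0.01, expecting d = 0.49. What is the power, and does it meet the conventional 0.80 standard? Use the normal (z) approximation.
Power ≈ 0.80; the study is adequately powered (power ≥ 0.80)

Power calculation (one-sample t-test, normal approximation):
z_β = d · √n - z_{α/2}
z_β = 0.49 · √49 - 2.576
z_β = 0.49 · 7.000 - 2.576
z_β = 0.854

Power = Φ(z_β) = Φ(0.854) ≈ 0.803

Effect size d = 0.49 is small by Cohen's convention (0.2/0.5/0.8).

Threshold: power ≥ 0.80 is conventionally adequate.
Power ≈ 0.80 → the study is adequately powered (power ≥ 0.80).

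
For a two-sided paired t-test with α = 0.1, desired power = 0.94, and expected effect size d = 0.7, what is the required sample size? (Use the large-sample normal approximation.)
n = 21 pairs

Sample size formula (paired t-test, normal approximation):
n = ((z_{α/2} + z_β) / d)²

z_{α/2} = 1.645 (for α = 0.1, two-sided)
z_β = 1.555 (for power = 0.94)
d = 0.7

n = ((1.645 + 1.555) / 0.7)²
n = (4.571)²
n ≈ 20.89
Round up to the next whole number: n = 21 pairs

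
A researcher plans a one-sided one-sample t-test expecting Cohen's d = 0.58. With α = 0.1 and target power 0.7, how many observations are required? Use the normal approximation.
n = 10

Sample size formula (one-sample t-test, normal approximation):
n = ((z_α + z_β) / d)²

z_α = 1.282 (for α = 0.1, one-sided)
z_β = 0.524 (for power = 0.7)
d = 0.58

n = ((1.282 + 0.524) / 0.58)²
n = (3.114)²
n ≈ 9.70
Round up to the next whole number: n = 10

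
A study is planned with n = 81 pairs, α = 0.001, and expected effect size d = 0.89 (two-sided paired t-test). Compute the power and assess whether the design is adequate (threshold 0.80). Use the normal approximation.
Power ≈ 1.00; the study is adequately powered (power ≥ 0.80)

Power calculation (paired t-test, normal approximation):
z_β = d · √n - z_{α/2}
z_β = 0.89 · √81 - 3.291
z_β = 0.89 · 9.000 - 3.291
z_β = 4.719

Power = Φ(z_β) = Φ(4.719) ≈ 1.000

Effect size d = 0.89 is large by Cohen's convention (0.2/0.5/0.8).

Threshold: power ≥ 0.80 is conventionally adequate.
Power ≈ 1.00 → the study is adequately powered (power ≥ 0.80).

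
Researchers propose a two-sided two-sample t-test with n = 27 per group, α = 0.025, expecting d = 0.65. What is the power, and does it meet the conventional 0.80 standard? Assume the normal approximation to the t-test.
Power ≈ 0.56; the study is underpowered (power < 0.80)

Power calculation (two-sample t-test, normal approximation):
z_β = d · √(n/2) - z_{α/2}
z_β = 0.65 · √(27/2) - 2.241
z_β = 0.65 · 3.674 - 2.241
z_β = 0.147

Power = Φ(z_β) = Φ(0.147) ≈ 0.558

Effect size d = 0.65 is medium by Cohen's convention (0.2/0.5/0.8).

Threshold: power ≥ 0.80 is conventionally adequate.
Power ≈ 0.56 → the study is underpowered (power < 0.80).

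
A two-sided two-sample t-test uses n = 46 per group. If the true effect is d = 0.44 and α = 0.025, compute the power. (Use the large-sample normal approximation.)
Power ≈ 0.45

Power calculation (two-sample t-test, normal approximation):
z_β = d · √(n/2) - z_{α/2}
z_β = 0.44 · √(46/2) - 2.241
z_β = 0.44 · 4.796 - 2.241
z_β = -0.131

Power = Φ(z_β) = Φ(-0.131) ≈ 0.448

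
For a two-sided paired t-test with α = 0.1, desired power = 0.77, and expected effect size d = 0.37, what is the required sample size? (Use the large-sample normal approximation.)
n = 42 pairs

Sample size formula (paired t-test, normal approximation):
n = ((z_{α/2} + z_β) / d)²

z_{α/2} = 1.645 (for α = 0.1, two-sided)
z_β = 0.739 (for power = 0.77)
d = 0.37

n = ((1.645 + 0.739) / 0.37)²
n = (6.443)²
n ≈ 41.51
Round up to the next whole number: n = 42 pairs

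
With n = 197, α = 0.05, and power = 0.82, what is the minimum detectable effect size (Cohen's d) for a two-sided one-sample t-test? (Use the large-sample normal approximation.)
d ≈ 0.20

Minimum detectable effect (one-sample t-test, normal approximation):
d = (z_{α/2} + z_β) / √n
d = (1.960 + 0.915) / √197
d = 2.875 / 14.036
d ≈ 0.20

By Cohen's convention (0.2 small / 0.5 medium / 0.8 large): small effect.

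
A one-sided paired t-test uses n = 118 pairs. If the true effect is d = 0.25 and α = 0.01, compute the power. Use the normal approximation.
Power ≈ 0.65

Power calculation (paired t-test, normal approximation):
z_β = d · √n - z_α
z_β = 0.25 · √118 - 2.326
z_β = 0.25 · 10.863 - 2.326
z_β = 0.389

Power = Φ(z_β) = Φ(0.389) ≈ 0.651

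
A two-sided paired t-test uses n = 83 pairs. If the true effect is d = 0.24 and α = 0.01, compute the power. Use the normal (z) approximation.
Power ≈ 0.35

Power calculation (paired t-test, normal approximation):
z_β = d · √n - z_{α/2}
z_β = 0.24 · √83 - 2.576
z_β = 0.24 · 9.110 - 2.576
z_β = -0.389

Power = Φ(z_β) = Φ(-0.389) ≈ 0.349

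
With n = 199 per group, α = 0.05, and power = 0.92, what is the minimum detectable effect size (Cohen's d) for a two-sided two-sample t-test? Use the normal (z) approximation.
d ≈ 0.34

Minimum detectable effect (two-sample t-test, normal approximation):
d = (z_{α/2} + z_β) / √(n/2)
d = (1.960 + 1.405) / √(199/2)
d = 3.365 / 9.975
d ≈ 0.34

By Cohen's convention (0.2 small / 0.5 medium / 0.8 large): small effect.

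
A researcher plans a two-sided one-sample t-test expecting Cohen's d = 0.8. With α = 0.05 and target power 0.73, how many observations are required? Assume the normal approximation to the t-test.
n = 11

Sample size formula (one-sample t-test, normal approximation):
n = ((z_{α/2} + z_β) / d)²

z_{α/2} = 1.960 (for α = 0.05, two-sided)
z_β = 0.613 (for power = 0.73)
d = 0.8

n = ((1.960 + 0.613) / 0.8)²
n = (3.216)²
n ≈ 10.34
Round up to the next whole number: n = 11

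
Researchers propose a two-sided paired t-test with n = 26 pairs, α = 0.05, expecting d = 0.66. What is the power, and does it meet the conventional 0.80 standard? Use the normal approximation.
Power ≈ 0.92; the study is adequately powered (power ≥ 0.80)

Power calculation (paired t-test, normal approximation):
z_β = d · √n - z_{α/2}
z_β = 0.66 · √26 - 1.960
z_β = 0.66 · 5.099 - 1.960
z_β = 1.405

Power = Φ(z_β) = Φ(1.405) ≈ 0.920

Effect size d = 0.66 is medium by Cohen's convention (0.2/0.5/0.8).

Threshold: power ≥ 0.80 is conventionally adequate.
Power ≈ 0.92 → the study is adequately powered (power ≥ 0.80).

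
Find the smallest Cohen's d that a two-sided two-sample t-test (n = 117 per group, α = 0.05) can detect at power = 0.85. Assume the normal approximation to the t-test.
d ≈ 0.39

Minimum detectable effect (two-sample t-test, normal approximation):
d = (z_{α/2} + z_β) / √(n/2)
d = (1.960 + 1.036) / √(117/2)
d = 2.996 / 7.649
d ≈ 0.39

By Cohen's convention (0.2 small / 0.5 medium / 0.8 large): small effect.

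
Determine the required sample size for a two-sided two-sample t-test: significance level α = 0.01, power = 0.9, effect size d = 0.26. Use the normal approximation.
n = 441 per group

Sample size formula (two-sample t-test, normal approximation):
n = 2 · ((z_{α/2} + z_β) / d)²

z_{α/2} = 2.576 (for α = 0.01, two-sided)
z_β = 1.282 (for power = 0.9)
d = 0.26

n = 2 · ((2.576 + 1.282) / 0.26)²
n = 2 · (14.838)²
n ≈ 440.33
Round up to the next whole number: n = 441 per group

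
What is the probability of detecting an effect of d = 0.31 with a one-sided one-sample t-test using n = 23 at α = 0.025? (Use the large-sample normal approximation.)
Power ≈ 0.32

Power calculation (one-sample t-test, normal approximation):
z_β = d · √n - z_α
z_β = 0.31 · √23 - 1.960
z_β = 0.31 · 4.796 - 1.960
z_β = -0.473

Power = Φ(z_β) = Φ(-0.473) ≈ 0.318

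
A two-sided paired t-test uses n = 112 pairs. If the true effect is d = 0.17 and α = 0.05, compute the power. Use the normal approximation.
Power ≈ 0.44

Power calculation (paired t-test, normal approximation):
z_β = d · √n - z_{α/2}
z_β = 0.17 · √112 - 1.960
z_β = 0.17 · 10.583 - 1.960
z_β = -0.161

Power = Φ(z_β) = Φ(-0.161) ≈ 0.436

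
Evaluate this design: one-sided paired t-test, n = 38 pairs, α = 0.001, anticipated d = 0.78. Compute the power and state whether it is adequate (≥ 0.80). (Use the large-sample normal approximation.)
Power ≈ 0.96; the study is adequately powered (power ≥ 0.80)

Power calculation (paired t-test, normal approximation):
z_β = d · √n - z_α
z_β = 0.78 · √38 - 3.090
z_β = 0.78 · 6.164 - 3.090
z_β = 1.718

Power = Φ(z_β) = Φ(1.718) ≈ 0.957

Effect size d = 0.78 is medium by Cohen's convention (0.2/0.5/0.8).

Threshold: power ≥ 0.80 is conventionally adequate.
Power ≈ 0.96 → the study is adequately powered (power ≥ 0.80).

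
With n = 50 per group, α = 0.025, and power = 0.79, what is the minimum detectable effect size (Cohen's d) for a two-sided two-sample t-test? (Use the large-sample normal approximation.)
d ≈ 0.61

Minimum detectable effect (two-sample t-test, normal approximation):
d = (z_{α/2} + z_β) / √(n/2)
d = (2.241 + 0.806) / √(50/2)
d = 3.048 / 5.000
d ≈ 0.61

By Cohen's convention (0.2 small / 0.5 medium / 0.8 large): medium effect.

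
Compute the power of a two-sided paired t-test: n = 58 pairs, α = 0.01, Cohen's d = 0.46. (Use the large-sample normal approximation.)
Power ≈ 0.82

Power calculation (paired t-test, normal approximation):
z_β = d · √n - z_{α/2}
z_β = 0.46 · √58 - 2.576
z_β = 0.46 · 7.616 - 2.576
z_β = 0.927

Power = Φ(z_β) = Φ(0.927) ≈ 0.823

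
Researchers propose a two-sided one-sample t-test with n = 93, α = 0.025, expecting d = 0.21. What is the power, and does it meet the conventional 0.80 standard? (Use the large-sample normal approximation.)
Power ≈ 0.41; the study is underpowered (power < 0.80)

Power calculation (one-sample t-test, normal approximation):
z_β = d · √n - z_{α/2}
z_β = 0.21 · √93 - 2.241
z_β = 0.21 · 9.644 - 2.241
z_β = -0.216

Power = Φ(z_β) = Φ(-0.216) ≈ 0.414

Effect size d = 0.21 is small by Cohen's convention (0.2/0.5/0.8).

Threshold: power ≥ 0.80 is conventionally adequate.
Power ≈ 0.41 → the study is underpowered (power < 0.80).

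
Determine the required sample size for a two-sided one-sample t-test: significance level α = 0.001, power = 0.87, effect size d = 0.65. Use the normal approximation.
n = 47

Sample size formula (one-sample t-test, normal approximation):
n = ((z_{α/2} + z_β) / d)²

z_{α/2} = 3.291 (for α = 0.001, two-sided)
z_β = 1.126 (for power = 0.87)
d = 0.65

n = ((3.291 + 1.126) / 0.65)²
n = (6.795)²
n ≈ 46.17
Round up to the next whole number: n = 47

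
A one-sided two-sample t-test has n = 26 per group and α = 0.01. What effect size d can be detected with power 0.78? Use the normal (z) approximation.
d ≈ 0.86

Minimum detectable effect (two-sample t-test, normal approximation):
d = (z_α + z_β) / √(n/2)
d = (2.326 + 0.772) / √(26/2)
d = 3.099 / 3.606
d ≈ 0.86

By Cohen's convention (0.2 small / 0.5 medium / 0.8 large): large effect.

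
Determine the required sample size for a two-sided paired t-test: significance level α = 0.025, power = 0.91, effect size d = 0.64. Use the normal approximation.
n = 32 pairs

Sample size formula (paired t-test, normal approximation):
n = ((z_{α/2} + z_β) / d)²

z_{α/2} = 2.241 (for α = 0.025, two-sided)
z_β = 1.341 (for power = 0.91)
d = 0.64

n = ((2.241 + 1.341) / 0.64)²
n = (5.597)²
n ≈ 31.33
Round up to the next whole number: n = 32 pairs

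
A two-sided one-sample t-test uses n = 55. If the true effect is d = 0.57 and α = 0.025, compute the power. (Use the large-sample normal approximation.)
Power ≈ 0.98

Power calculation (one-sample t-test, normal approximation):
z_β = d · √n - z_{α/2}
z_β = 0.57 · √55 - 2.241
z_β = 0.57 · 7.416 - 2.241
z_β = 1.986

Power = Φ(z_β) = Φ(1.986) ≈ 0.976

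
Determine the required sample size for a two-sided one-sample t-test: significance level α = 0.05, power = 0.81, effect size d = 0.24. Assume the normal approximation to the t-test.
n = 140

Sample size formula (one-sample t-test, normal approximation):
n = ((z_{α/2} + z_β) / d)²

z_{α/2} = 1.960 (for α = 0.05, two-sided)
z_β = 0.878 (for power = 0.81)
d = 0.24

n = ((1.960 + 0.878) / 0.24)²
n = (11.825)²
n ≈ 139.83
Round up to the next whole number: n = 140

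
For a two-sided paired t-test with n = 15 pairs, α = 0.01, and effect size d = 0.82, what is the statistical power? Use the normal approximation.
Power ≈ 0.73

Power calculation (paired t-test, normal approximation):
z_β = d · √n - z_{α/2}
z_β = 0.82 · √15 - 2.576
z_β = 0.82 · 3.873 - 2.576
z_β = 0.600

Power = Φ(z_β) = Φ(0.600) ≈ 0.726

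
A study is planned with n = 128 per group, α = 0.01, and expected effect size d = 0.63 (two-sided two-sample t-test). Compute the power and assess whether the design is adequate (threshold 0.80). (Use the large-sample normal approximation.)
Power ≈ 0.99; the study is adequately powered (power ≥ 0.80)

Power calculation (two-sample t-test, normal approximation):
z_β = d · √(n/2) - z_{α/2}
z_β = 0.63 · √(128/2) - 2.576
z_β = 0.63 · 8.000 - 2.576
z_β = 2.464

Power = Φ(z_β) = Φ(2.464) ≈ 0.993

Effect size d = 0.63 is medium by Cohen's convention (0.2/0.5/0.8).

Threshold: power ≥ 0.80 is conventionally adequate.
Power ≈ 0.99 → the study is adequately powered (power ≥ 0.80).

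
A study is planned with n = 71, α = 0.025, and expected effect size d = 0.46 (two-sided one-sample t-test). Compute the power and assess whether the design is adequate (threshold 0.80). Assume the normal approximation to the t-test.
Power ≈ 0.95; the study is adequately powered (power ≥ 0.80)

Power calculation (one-sample t-test, normal approximation):
z_β = d · √n - z_{α/2}
z_β = 0.46 · √71 - 2.241
z_β = 0.46 · 8.426 - 2.241
z_β = 1.635

Power = Φ(z_β) = Φ(1.635) ≈ 0.949

Effect size d = 0.46 is small by Cohen's convention (0.2/0.5/0.8).

Threshold: power ≥ 0.80 is conventionally adequate.
Power ≈ 0.95 → the study is adequately powered (power ≥ 0.80).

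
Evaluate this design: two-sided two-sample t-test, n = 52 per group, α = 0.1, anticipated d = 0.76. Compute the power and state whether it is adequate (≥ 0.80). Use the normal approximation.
Power ≈ 0.99; the study is adequately powered (power ≥ 0.80)

Power calculation (two-sample t-test, normal approximation):
z_β = d · √(n/2) - z_{α/2}
z_β = 0.76 · √(52/2) - 1.645
z_β = 0.76 · 5.099 - 1.645
z_β = 2.230

Power = Φ(z_β) = Φ(2.230) ≈ 0.987

Effect size d = 0.76 is medium by Cohen's convention (0.2/0.5/0.8).

Threshold: power ≥ 0.80 is conventionally adequate.
Power ≈ 0.99 → the study is adequately powered (power ≥ 0.80).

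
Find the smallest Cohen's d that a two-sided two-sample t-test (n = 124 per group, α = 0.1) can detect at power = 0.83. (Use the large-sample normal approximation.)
d ≈ 0.33

Minimum detectable effect (two-sample t-test, normal approximation):
d = (z_{α/2} + z_β) / √(n/2)
d = (1.645 + 0.954) / √(124/2)
d = 2.599 / 7.874
d ≈ 0.33

By Cohen's convention (0.2 small / 0.5 medium / 0.8 large): small effect.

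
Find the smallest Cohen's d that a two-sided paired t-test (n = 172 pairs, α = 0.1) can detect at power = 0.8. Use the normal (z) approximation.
d ≈ 0.19

Minimum detectable effect (paired t-test, normal approximation):
d = (z_{α/2} + z_β) / √n
d = (1.645 + 0.842) / √172
d = 2.486 / 13.115
d ≈ 0.19

By Cohen's convention (0.2 small / 0.5 medium / 0.8 large): very small effect.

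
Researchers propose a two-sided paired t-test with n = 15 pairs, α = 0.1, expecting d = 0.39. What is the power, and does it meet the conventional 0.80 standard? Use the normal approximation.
Power ≈ 0.45; the study is underpowered (power < 0.80)

Power calculation (paired t-test, normal approximation):
z_β = d · √n - z_{α/2}
z_β = 0.39 · √15 - 1.645
z_β = 0.39 · 3.873 - 1.645
z_β = -0.134

Power = Φ(z_β) = Φ(-0.134) ≈ 0.447

Effect size d = 0.39 is small by Cohen's convention (0.2/0.5/0.8).

Threshold: power ≥ 0.80 is conventionally adequate.
Power ≈ 0.45 → the study is underpowered (power < 0.80).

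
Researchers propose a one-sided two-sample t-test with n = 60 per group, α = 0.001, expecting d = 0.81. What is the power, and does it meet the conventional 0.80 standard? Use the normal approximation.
Power ≈ 0.91; the study is adequately powered (power ≥ 0.80)

Power calculation (two-sample t-test, normal approximation):
z_β = d · √(n/2) - z_α
z_β = 0.81 · √(60/2) - 3.090
z_β = 0.81 · 5.477 - 3.090
z_β = 1.346

Power = Φ(z_β) = Φ(1.346) ≈ 0.911

Effect size d = 0.81 is large by Cohen's convention (0.2/0.5/0.8).

Threshold: power ≥ 0.80 is conventionally adequate.
Power ≈ 0.91 → the study is adequately powered (power ≥ 0.80).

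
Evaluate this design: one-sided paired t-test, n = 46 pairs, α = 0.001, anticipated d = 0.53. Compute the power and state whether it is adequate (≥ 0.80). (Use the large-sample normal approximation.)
Power ≈ 0.69; the study is underpowered (power < 0.80)

Power calculation (paired t-test, normal approximation):
z_β = d · √n - z_α
z_β = 0.53 · √46 - 3.090
z_β = 0.53 · 6.782 - 3.090
z_β = 0.504

Power = Φ(z_β) = Φ(0.504) ≈ 0.693

Effect size d = 0.53 is medium by Cohen's convention (0.2/0.5/0.8).

Threshold: power ≥ 0.80 is conventionally adequate.
Power ≈ 0.69 → the study is underpowered (power < 0.80).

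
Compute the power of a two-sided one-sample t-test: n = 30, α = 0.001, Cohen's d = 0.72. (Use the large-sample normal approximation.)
Power ≈ 0.74

Power calculation (one-sample t-test, normal approximation):
z_β = d · √n - z_{α/2}
z_β = 0.72 · √30 - 3.291
z_β = 0.72 · 5.477 - 3.291
z_β = 0.653

Power = Φ(z_β) = Φ(0.653) ≈ 0.743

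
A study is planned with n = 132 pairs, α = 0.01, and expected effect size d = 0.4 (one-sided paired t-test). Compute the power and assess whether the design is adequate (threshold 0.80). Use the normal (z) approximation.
Power ≈ 0.99; the study is adequately powered (power ≥ 0.80)

Power calculation (paired t-test, normal approximation):
z_β = d · √n - z_α
z_β = 0.4 · √132 - 2.326
z_β = 0.4 · 11.489 - 2.326
z_β = 2.269

Power = Φ(z_β) = Φ(2.269) ≈ 0.988

Effect size d = 0.4 is small by Cohen's convention (0.2/0.5/0.8).

Threshold: power ≥ 0.80 is conventionally adequate.
Power ≈ 0.99 → the study is adequately powered (power ≥ 0.80).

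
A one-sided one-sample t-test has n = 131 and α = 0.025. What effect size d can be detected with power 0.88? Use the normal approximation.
d ≈ 0.27

Minimum detectable effect (one-sample t-test, normal approximation):
d = (z_α + z_β) / √n
d = (1.960 + 1.175) / √131
d = 3.135 / 11.446
d ≈ 0.27

By Cohen's convention (0.2 small / 0.5 medium / 0.8 large): small effect.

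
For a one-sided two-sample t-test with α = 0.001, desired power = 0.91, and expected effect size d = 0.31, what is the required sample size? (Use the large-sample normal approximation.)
n = 409 per group

Sample size formula (two-sample t-test, normal approximation):
n = 2 · ((z_α + z_β) / d)²

z_α = 3.090 (for α = 0.001, one-sided)
z_β = 1.341 (for power = 0.91)
d = 0.31

n = 2 · ((3.090 + 1.341) / 0.31)²
n = 2 · (14.294)²
n ≈ 408.64
Round up to the next whole number: n = 409 per group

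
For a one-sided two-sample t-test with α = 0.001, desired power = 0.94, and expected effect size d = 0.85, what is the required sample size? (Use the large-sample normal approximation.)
n = 60 per group

Sample size formula (two-sample t-test, normal approximation):
n = 2 · ((z_α + z_β) / d)²

z_α = 3.090 (for α = 0.001, one-sided)
z_β = 1.555 (for power = 0.94)
d = 0.85

n = 2 · ((3.090 + 1.555) / 0.85)²
n = 2 · (5.465)²
n ≈ 59.73
Round up to the next whole number: n = 60 per group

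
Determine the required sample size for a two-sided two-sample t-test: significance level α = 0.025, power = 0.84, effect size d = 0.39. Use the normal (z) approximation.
n = 138 per group

Sample size formula (two-sample t-test, normal approximation):
n = 2 · ((z_{α/2} + z_β) / d)²

z_{α/2} = 2.241 (for α = 0.025, two-sided)
z_β = 0.994 (for power = 0.84)
d = 0.39

n = 2 · ((2.241 + 0.994) / 0.39)²
n = 2 · (8.295)²
n ≈ 137.61
Round up to the next whole number: n = 138 per group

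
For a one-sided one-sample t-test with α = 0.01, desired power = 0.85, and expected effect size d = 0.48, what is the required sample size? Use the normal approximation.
n = 50

Sample size formula (one-sample t-test, normal approximation):
n = ((z_α + z_β) / d)²

z_α = 2.326 (for α = 0.01, one-sided)
z_β = 1.036 (for power = 0.85)
d = 0.48

n = ((2.326 + 1.036) / 0.48)²
n = (7.004)²
n ≈ 49.06
Round up to the next whole number: n = 50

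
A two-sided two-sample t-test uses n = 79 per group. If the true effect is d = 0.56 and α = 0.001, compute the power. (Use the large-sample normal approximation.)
Power ≈ 0.59

Power calculation (two-sample t-test, normal approximation):
z_β = d · √(n/2) - z_{α/2}
z_β = 0.56 · √(79/2) - 3.291
z_β = 0.56 · 6.285 - 3.291
z_β = 0.229

Power = Φ(z_β) = Φ(0.229) ≈ 0.591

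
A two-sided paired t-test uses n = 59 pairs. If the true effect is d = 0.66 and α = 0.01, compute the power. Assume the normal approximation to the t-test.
Power ≈ 0.99

Power calculation (paired t-test, normal approximation):
z_β = d · √n - z_{α/2}
z_β = 0.66 · √59 - 2.576
z_β = 0.66 · 7.681 - 2.576
z_β = 2.494

Power = Φ(z_β) = Φ(2.494) ≈ 0.994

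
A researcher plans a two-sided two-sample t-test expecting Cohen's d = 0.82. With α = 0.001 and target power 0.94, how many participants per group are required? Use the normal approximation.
n = 70 per group

Sample size formula (two-sample t-test, normal approximation):
n = 2 · ((z_{α/2} + z_β) / d)²

z_{α/2} = 3.291 (for α = 0.001, two-sided)
z_β = 1.555 (for power = 0.94)
d = 0.82

n = 2 · ((3.291 + 1.555) / 0.82)²
n = 2 · (5.910)²
n ≈ 69.86
Round up to the next whole number: n = 70 per group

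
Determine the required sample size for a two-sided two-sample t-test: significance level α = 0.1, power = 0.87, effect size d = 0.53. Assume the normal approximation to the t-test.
n = 55 per group

Sample size formula (two-sample t-test, normal approximation):
n = 2 · ((z_{α/2} + z_β) / d)²

z_{α/2} = 1.645 (for α = 0.1, two-sided)
z_β = 1.126 (for power = 0.87)
d = 0.53

n = 2 · ((1.645 + 1.126) / 0.53)²
n = 2 · (5.228)²
n ≈ 54.66
Round up to the next whole number: n = 55 per group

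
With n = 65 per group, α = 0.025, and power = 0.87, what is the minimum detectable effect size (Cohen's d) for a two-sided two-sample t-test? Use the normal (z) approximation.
d ≈ 0.59

Minimum detectable effect (two-sample t-test, normal approximation):
d = (z_{α/2} + z_β) / √(n/2)
d = (2.241 + 1.126) / √(65/2)
d = 3.368 / 5.701
d ≈ 0.59

By Cohen's convention (0.2 small / 0.5 medium / 0.8 large): medium effect.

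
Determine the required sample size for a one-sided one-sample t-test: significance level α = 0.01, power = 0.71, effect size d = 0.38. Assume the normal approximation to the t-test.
n = 58

Sample size formula (one-sample t-test, normal approximation):
n = ((z_α + z_β) / d)²

z_α = 2.326 (for α = 0.01, one-sided)
z_β = 0.553 (for power = 0.71)
d = 0.38

n = ((2.326 + 0.553) / 0.38)²
n = (7.576)²
n ≈ 57.40
Round up to the next whole number: n = 58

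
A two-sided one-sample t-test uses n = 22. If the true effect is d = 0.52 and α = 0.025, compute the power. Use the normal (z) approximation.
Power ≈ 0.58

Power calculation (one-sample t-test, normal approximation):
z_β = d · √n - z_{α/2}
z_β = 0.52 · √22 - 2.241
z_β = 0.52 · 4.690 - 2.241
z_β = 0.198

Power = Φ(z_β) = Φ(0.198) ≈ 0.578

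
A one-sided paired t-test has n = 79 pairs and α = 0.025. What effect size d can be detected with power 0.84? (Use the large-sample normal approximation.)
d ≈ 0.33

Minimum detectable effect (paired t-test, normal approximation):
d = (z_α + z_β) / √n
d = (1.960 + 0.994) / √79
d = 2.954 / 8.888
d ≈ 0.33

By Cohen's convention (0.2 small / 0.5 medium / 0.8 large): small effect.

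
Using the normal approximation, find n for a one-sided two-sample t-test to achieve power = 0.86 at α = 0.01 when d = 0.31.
n = 242 per group

Sample size formula (two-sample t-test, normal approximation):
n = 2 · ((z_α + z_β) / d)²

z_α = 2.326 (for α = 0.01, one-sided)
z_β = 1.080 (for power = 0.86)
d = 0.31

n = 2 · ((2.326 + 1.080) / 0.31)²
n = 2 · (10.987)²
n ≈ 241.43
Round up to the next whole number: n = 242 per group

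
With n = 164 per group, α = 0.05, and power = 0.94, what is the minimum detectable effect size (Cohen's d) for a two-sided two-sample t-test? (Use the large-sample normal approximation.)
d ≈ 0.39

Minimum detectable effect (two-sample t-test, normal approximation):
d = (z_{α/2} + z_β) / √(n/2)
d = (1.960 + 1.555) / √(164/2)
d = 3.515 / 9.055
d ≈ 0.39

By Cohen's convention (0.2 small / 0.5 medium / 0.8 large): small effect.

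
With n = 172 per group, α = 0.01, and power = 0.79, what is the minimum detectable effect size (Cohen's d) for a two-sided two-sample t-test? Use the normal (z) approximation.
d ≈ 0.36

Minimum detectable effect (two-sample t-test, normal approximation):
d = (z_{α/2} + z_β) / √(n/2)
d = (2.576 + 0.806) / √(172/2)
d = 3.382 / 9.274
d ≈ 0.36

By Cohen's convention (0.2 small / 0.5 medium / 0.8 large): small effect.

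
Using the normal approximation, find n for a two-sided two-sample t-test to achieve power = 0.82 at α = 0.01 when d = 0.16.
n = 953 per group

Sample size formula (two-sample t-test, normal approximation):
n = 2 · ((z_{α/2} + z_β) / d)²

z_{α/2} = 2.576 (for α = 0.01, two-sided)
z_β = 0.915 (for power = 0.82)
d = 0.16

n = 2 · ((2.576 + 0.915) / 0.16)²
n = 2 · (21.819)²
n ≈ 952.14
Round up to the next whole number: n = 953 per group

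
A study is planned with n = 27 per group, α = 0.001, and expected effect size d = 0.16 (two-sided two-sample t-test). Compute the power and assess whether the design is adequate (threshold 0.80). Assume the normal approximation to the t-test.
Power ≈ 0.00; the study is underpowered (power < 0.80)

Power calculation (two-sample t-test, normal approximation):
z_β = d · √(n/2) - z_{α/2}
z_β = 0.16 · √(27/2) - 3.291
z_β = 0.16 · 3.674 - 3.291
z_β = -2.703

Power = Φ(z_β) = Φ(-2.703) ≈ 0.003

Effect size d = 0.16 is very small by Cohen's convention (0.2/0.5/0.8).

Threshold: power ≥ 0.80 is conventionally adequate.
Power ≈ 0.00 → the study is underpowered (power < 0.80).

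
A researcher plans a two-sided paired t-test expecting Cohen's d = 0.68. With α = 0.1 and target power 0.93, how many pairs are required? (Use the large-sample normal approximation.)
n = 22 pairs

Sample size formula (paired t-test, normal approximation):
n = ((z_{α/2} + z_β) / d)²

z_{α/2} = 1.645 (for α = 0.1, two-sided)
z_β = 1.476 (for power = 0.93)
d = 0.68

n = ((1.645 + 1.476) / 0.68)²
n = (4.590)²
n ≈ 21.07
Round up to the next whole number: n = 22 pairs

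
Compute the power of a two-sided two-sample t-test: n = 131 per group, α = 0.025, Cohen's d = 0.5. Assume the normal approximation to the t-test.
Power ≈ 0.96

Power calculation (two-sample t-test, normal approximation):
z_β = d · √(n/2) - z_{α/2}
z_β = 0.5 · √(131/2) - 2.241
z_β = 0.5 · 8.093 - 2.241
z_β = 1.805

Power = Φ(z_β) = Φ(1.805) ≈ 0.964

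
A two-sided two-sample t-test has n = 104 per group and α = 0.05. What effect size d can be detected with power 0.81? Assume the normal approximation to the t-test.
d ≈ 0.39

Minimum detectable effect (two-sample t-test, normal approximation):
d = (z_{α/2} + z_β) / √(n/2)
d = (1.960 + 0.878) / √(104/2)
d = 2.838 / 7.211
d ≈ 0.39

By Cohen's convention (0.2 small / 0.5 medium / 0.8 large): small effect.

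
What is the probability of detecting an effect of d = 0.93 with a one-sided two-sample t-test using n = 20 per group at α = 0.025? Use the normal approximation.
Power ≈ 0.84

Power calculation (two-sample t-test, normal approximation):
z_β = d · √(n/2) - z_α
z_β = 0.93 · √(20/2) - 1.960
z_β = 0.93 · 3.162 - 1.960
z_β = 0.981

Power = Φ(z_β) = Φ(0.981) ≈ 0.837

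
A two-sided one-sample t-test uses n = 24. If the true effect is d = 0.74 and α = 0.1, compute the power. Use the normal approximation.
Power ≈ 0.98

Power calculation (one-sample t-test, normal approximation):
z_β = d · √n - z_{α/2}
z_β = 0.74 · √24 - 1.645
z_β = 0.74 · 4.899 - 1.645
z_β = 1.980

Power = Φ(z_β) = Φ(1.980) ≈ 0.976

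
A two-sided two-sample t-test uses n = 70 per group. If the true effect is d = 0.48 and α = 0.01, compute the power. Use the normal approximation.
Power ≈ 0.60

Power calculation (two-sample t-test, normal approximation):
z_β = d · √(n/2) - z_{α/2}
z_β = 0.48 · √(70/2) - 2.576
z_β = 0.48 · 5.916 - 2.576
z_β = 0.264

Power = Φ(z_β) = Φ(0.264) ≈ 0.604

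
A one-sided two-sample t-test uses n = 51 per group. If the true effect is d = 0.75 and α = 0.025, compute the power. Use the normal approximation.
Power ≈ 0.97

Power calculation (two-sample t-test, normal approximation):
z_β = d · √(n/2) - z_α
z_β = 0.75 · √(51/2) - 1.960
z_β = 0.75 · 5.050 - 1.960
z_β = 1.827

Power = Φ(z_β) = Φ(1.827) ≈ 0.966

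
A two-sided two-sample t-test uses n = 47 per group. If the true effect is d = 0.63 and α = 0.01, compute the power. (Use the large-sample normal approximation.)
Power ≈ 0.68

Power calculation (two-sample t-test, normal approximation):
z_β = d · √(n/2) - z_{α/2}
z_β = 0.63 · √(47/2) - 2.576
z_β = 0.63 · 4.848 - 2.576
z_β = 0.478

Power = Φ(z_β) = Φ(0.478) ≈ 0.684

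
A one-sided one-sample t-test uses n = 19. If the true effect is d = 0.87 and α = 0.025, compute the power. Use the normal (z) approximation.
Power ≈ 0.97

Power calculation (one-sample t-test, normal approximation):
z_β = d · √n - z_α
z_β = 0.87 · √19 - 1.960
z_β = 0.87 · 4.359 - 1.960
z_β = 1.832

Power = Φ(z_β) = Φ(1.832) ≈ 0.967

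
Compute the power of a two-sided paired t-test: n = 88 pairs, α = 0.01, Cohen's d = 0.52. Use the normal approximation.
Power ≈ 0.99

Power calculation (paired t-test, normal approximation):
z_β = d · √n - z_{α/2}
z_β = 0.52 · √88 - 2.576
z_β = 0.52 · 9.381 - 2.576
z_β = 2.302

Power = Φ(z_β) = Φ(2.302) ≈ 0.989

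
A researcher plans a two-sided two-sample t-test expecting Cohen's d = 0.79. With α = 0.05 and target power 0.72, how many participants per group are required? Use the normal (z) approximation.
n = 21 per group

Sample size formula (two-sample t-test, normal approximation):
n = 2 · ((z_{α/2} + z_β) / d)²

z_{α/2} = 1.960 (for α = 0.05, two-sided)
z_β = 0.583 (for power = 0.72)
d = 0.79

n = 2 · ((1.960 + 0.583) / 0.79)²
n = 2 · (3.219)²
n ≈ 20.72
Round up to the next whole number: n = 21 per group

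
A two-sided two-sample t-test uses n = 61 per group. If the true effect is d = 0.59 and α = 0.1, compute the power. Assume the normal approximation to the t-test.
Power ≈ 0.95

Power calculation (two-sample t-test, normal approximation):
z_β = d · √(n/2) - z_{α/2}
z_β = 0.59 · √(61/2) - 1.645
z_β = 0.59 · 5.523 - 1.645
z_β = 1.614

Power = Φ(z_β) = Φ(1.614) ≈ 0.947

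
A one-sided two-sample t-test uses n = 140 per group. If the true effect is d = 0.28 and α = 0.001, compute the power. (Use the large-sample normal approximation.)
Power ≈ 0.23

Power calculation (two-sample t-test, normal approximation):
z_β = d · √(n/2) - z_α
z_β = 0.28 · √(140/2) - 3.090
z_β = 0.28 · 8.367 - 3.090
z_β = -0.748

Power = Φ(z_β) = Φ(-0.748) ≈ 0.227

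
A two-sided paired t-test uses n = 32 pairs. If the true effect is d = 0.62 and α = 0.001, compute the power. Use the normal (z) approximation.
Power ≈ 0.59

Power calculation (paired t-test, normal approximation):
z_β = d · √n - z_{α/2}
z_β = 0.62 · √32 - 3.291
z_β = 0.62 · 5.657 - 3.291
z_β = 0.217

Power = Φ(z_β) = Φ(0.217) ≈ 0.586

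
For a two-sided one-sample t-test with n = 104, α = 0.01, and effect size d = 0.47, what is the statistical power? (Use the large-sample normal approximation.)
Power ≈ 0.99

Power calculation (one-sample t-test, normal approximation):
z_β = d · √n - z_{α/2}
z_β = 0.47 · √104 - 2.576
z_β = 0.47 · 10.198 - 2.576
z_β = 2.217

Power = Φ(z_β) = Φ(2.217) ≈ 0.987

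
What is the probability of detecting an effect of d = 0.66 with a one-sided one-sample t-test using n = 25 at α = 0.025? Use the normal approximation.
Power ≈ 0.91

Power calculation (one-sample t-test, normal approximation):
z_β = d · √n - z_α
z_β = 0.66 · √25 - 1.960
z_β = 0.66 · 5.000 - 1.960
z_β = 1.340

Power = Φ(z_β) = Φ(1.340) ≈ 0.910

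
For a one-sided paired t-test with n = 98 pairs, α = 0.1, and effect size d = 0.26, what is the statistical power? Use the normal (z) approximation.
Power ≈ 0.90

Power calculation (paired t-test, normal approximation):
z_β = d · √n - z_α
z_β = 0.26 · √98 - 1.282
z_β = 0.26 · 9.899 - 1.282
z_β = 1.292

Power = Φ(z_β) = Φ(1.292) ≈ 0.902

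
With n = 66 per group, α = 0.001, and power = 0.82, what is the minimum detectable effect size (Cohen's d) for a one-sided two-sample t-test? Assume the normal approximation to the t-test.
d ≈ 0.70

Minimum detectable effect (two-sample t-test, normal approximation):
d = (z_α + z_β) / √(n/2)
d = (3.090 + 0.915) / √(66/2)
d = 4.006 / 5.745
d ≈ 0.70

By Cohen's convention (0.2 small / 0.5 medium / 0.8 large): medium effect.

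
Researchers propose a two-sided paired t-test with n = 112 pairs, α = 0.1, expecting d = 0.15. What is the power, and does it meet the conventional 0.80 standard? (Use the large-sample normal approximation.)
Power ≈ 0.48; the study is underpowered (power < 0.80)

Power calculation (paired t-test, normal approximation):
z_β = d · √n - z_{α/2}
z_β = 0.15 · √112 - 1.645
z_β = 0.15 · 10.583 - 1.645
z_β = -0.057

Power = Φ(z_β) = Φ(-0.057) ≈ 0.477

Effect size d = 0.15 is very small by Cohen's convention (0.2/0.5/0.8).

Threshold: power ≥ 0.80 is conventionally adequate.
Power ≈ 0.48 → the study is underpowered (power < 0.80).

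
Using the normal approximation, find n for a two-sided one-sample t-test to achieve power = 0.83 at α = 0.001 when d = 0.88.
n = 24

Sample size formula (one-sample t-test, normal approximation):
n = ((z_{α/2} + z_β) / d)²

z_{α/2} = 3.291 (for α = 0.001, two-sided)
z_β = 0.954 (for power = 0.83)
d = 0.88

n = ((3.291 + 0.954) / 0.88)²
n = (4.824)²
n ≈ 23.27
Round up to the next whole number: n = 24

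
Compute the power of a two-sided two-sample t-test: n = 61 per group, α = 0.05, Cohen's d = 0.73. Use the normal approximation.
Power ≈ 0.98

Power calculation (two-sample t-test, normal approximation):
z_β = d · √(n/2) - z_{α/2}
z_β = 0.73 · √(61/2) - 1.960
z_β = 0.73 · 5.523 - 1.960
z_β = 2.072

Power = Φ(z_β) = Φ(2.072) ≈ 0.981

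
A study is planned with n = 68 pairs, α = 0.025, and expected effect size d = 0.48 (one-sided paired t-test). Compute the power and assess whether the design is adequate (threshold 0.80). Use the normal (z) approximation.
Power ≈ 0.98; the study is adequately powered (power ≥ 0.80)

Power calculation (paired t-test, normal approximation):
z_β = d · √n - z_α
z_β = 0.48 · √68 - 1.960
z_β = 0.48 · 8.246 - 1.960
z_β = 1.998

Power = Φ(z_β) = Φ(1.998) ≈ 0.977

Effect size d = 0.48 is small by Cohen's convention (0.2/0.5/0.8).

Threshold: power ≥ 0.80 is conventionally adequate.
Power ≈ 0.98 → the study is adequately powered (power ≥ 0.80).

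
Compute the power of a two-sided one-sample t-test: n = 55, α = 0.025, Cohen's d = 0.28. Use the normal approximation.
Power ≈ 0.43

Power calculation (one-sample t-test, normal approximation):
z_β = d · √n - z_{α/2}
z_β = 0.28 · √55 - 2.241
z_β = 0.28 · 7.416 - 2.241
z_β = -0.165

Power = Φ(z_β) = Φ(-0.165) ≈ 0.435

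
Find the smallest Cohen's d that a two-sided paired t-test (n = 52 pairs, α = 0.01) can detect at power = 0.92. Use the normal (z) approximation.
d ≈ 0.55

Minimum detectable effect (paired t-test, normal approximation):
d = (z_{α/2} + z_β) / √n
d = (2.576 + 1.405) / √52
d = 3.981 / 7.211
d ≈ 0.55

By Cohen's convention (0.2 small / 0.5 medium / 0.8 large): medium effect.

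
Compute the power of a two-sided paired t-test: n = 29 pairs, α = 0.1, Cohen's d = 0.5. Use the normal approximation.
Power ≈ 0.85

Power calculation (paired t-test, normal approximation):
z_β = d · √n - z_{α/2}
z_β = 0.5 · √29 - 1.645
z_β = 0.5 · 5.385 - 1.645
z_β = 1.048

Power = Φ(z_β) = Φ(1.048) ≈ 0.853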